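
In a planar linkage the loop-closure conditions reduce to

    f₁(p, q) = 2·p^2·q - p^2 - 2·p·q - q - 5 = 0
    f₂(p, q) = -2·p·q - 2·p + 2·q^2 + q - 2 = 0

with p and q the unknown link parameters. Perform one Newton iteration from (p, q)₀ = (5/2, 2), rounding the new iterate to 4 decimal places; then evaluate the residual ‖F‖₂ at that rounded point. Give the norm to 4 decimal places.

3.1894

At (5/2, 2): F = (1.7500, -7.0000).
Jacobian J = [[4·p·q - 2·p - 2·q, 2·p^2 - 2·p - 1], [-2·q - 2, -2·p + 4·q + 1]].
At the point, J = [[11.0000, 6.5000], [-6.0000, 4.0000]] (det J = 83.0000).
Solving J·Δ = −F gives Δ = (-0.6325, 0.8012).
Then the next iterate is (p, q)₁ = (1.8675, 2.8012).
Re-evaluating at (1.8675, 2.8012): F = (-2.212553, 2.297161), so ‖F‖₂ = 3.1894.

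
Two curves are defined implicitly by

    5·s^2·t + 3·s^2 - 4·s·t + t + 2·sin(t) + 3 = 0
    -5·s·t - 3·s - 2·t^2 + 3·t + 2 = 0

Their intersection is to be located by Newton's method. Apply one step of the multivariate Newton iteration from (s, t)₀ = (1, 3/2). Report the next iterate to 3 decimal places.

At (1, 3/2): F = (10.99499, -8.500).
Jacobian J = [[10·s·t + 6·s - 4·t, 5·s^2 - 4·s + 2·cos(t) + 1], [-5·t - 3, -5·s - 4·t + 3]].
At the point, J = [[15.000, 2.14147], [-10.500, -8.000]] (det J = -97.51452).
Solving J·Δ = −F gives Δ = (-0.715, -0.124).
Then the next iterate is (s, t)₁ = (0.285, 1.376).

(0.285, 1.376)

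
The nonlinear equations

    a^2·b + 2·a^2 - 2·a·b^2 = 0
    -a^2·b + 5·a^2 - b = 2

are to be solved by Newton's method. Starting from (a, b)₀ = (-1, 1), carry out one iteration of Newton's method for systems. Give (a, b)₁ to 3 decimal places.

At (-1, 1): F = (5.000, 1.000).
Jacobian J = [[2·a·b + 4·a - 2·b^2, a^2 - 4·a·b], [-2·a·b + 10·a, -a^2 - 1]].
At the point, J = [[-8.000, 5.000], [-8.000, -2.000]] (det J = 56.000).
Solving J·Δ = −F gives Δ = (0.268, -0.571).
Then the next iterate is (a, b)₁ = (-0.732, 0.429).

(-0.732, 0.429)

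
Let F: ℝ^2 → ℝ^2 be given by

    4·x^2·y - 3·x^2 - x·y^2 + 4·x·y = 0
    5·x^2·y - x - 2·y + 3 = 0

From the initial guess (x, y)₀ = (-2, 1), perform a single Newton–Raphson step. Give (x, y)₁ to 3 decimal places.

(-0.667, 1.278)

At (-2, 1): F = (-2.000, 23.000).
Jacobian J = [[8·x·y - 6·x - y^2 + 4·y, 4·x^2 - 2·x·y + 4·x], [10·x·y - 1, 5·x^2 - 2]].
At the point, J = [[-1.000, 12.000], [-21.000, 18.000]] (det J = 234.000).
Solving J·Δ = −F gives Δ = (1.333, 0.278).
Then the next iterate is (x, y)₁ = (-0.667, 1.278).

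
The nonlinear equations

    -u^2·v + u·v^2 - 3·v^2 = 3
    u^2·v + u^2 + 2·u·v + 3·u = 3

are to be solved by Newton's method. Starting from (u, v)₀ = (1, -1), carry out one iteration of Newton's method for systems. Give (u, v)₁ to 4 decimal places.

At (1, -1): F = (-4.0000, -2.0000).
Jacobian J = [[-2·u·v + v^2, -u^2 + 2·u·v - 6·v], [2·u·v + 2·u + 2·v + 3, u^2 + 2·u]].
At the point, J = [[3.0000, 3.0000], [1.0000, 3.0000]] (det J = 6.0000).
Solving J·Δ = −F gives Δ = (1.0000, 0.3333).
Then the next iterate is (u, v)₁ = (2.0000, -0.6667).

(2.0000, -0.6667)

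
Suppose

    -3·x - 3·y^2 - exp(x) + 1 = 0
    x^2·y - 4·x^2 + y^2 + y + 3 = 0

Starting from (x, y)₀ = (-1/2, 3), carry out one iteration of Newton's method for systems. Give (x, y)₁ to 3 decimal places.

(9.746, -0.448)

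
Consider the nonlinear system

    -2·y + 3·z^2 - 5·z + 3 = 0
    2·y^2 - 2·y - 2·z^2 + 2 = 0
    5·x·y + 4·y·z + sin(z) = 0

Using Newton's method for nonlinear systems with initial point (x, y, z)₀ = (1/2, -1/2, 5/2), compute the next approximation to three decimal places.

(0.383, -0.292, 1.517)

At (1/2, -1/2, 5/2): F = (10.250, -9.000, -5.65153).
Jacobian J = [[0, -2, 6·z - 5], [0, 4·y - 2, -4·z], [5·y, 5·x + 4·z, 4·y + cos(z)]].
At the point, J = [[0.000, -2.000, 10.000], [0.000, -4.000, -10.000], [-2.500, 12.500, -2.80114]] (det J = -150.000).
Solving J·Δ = −F gives Δ = (-0.117, 0.208, -0.983).
Then the next iterate is (x, y, z)₁ = (0.383, -0.292, 1.517).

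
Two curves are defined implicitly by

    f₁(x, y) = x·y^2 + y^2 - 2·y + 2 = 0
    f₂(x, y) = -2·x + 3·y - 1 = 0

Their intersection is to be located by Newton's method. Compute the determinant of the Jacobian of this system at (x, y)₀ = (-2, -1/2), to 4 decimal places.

J = [[y^2, 2·x·y + 2·y - 2], [-2, 3]].
At the point, J = [[0.2500, -1.0000], [-2.0000, 3.0000]].
det J = -1.2500.

-1.2500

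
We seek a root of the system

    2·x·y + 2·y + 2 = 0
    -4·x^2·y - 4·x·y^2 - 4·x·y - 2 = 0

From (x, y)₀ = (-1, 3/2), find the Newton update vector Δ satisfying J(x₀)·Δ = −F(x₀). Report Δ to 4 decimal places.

(-0.6667, -0.7500)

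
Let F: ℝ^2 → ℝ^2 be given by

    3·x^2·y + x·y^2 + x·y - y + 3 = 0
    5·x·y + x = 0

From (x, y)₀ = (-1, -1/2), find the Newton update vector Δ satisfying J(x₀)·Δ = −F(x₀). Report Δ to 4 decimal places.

(-1.3256, 0.6977)

At (-1, -1/2): F = (2.2500, 1.5000).
Jacobian J = [[6·x·y + y^2 + y, 3·x^2 + 2·x·y + x - 1], [5·y + 1, 5·x]].
At the point, J = [[2.7500, 2.0000], [-1.5000, -5.0000]] (det J = -10.7500).
Solving J·Δ = −F gives Δ = (-1.3256, 0.6977).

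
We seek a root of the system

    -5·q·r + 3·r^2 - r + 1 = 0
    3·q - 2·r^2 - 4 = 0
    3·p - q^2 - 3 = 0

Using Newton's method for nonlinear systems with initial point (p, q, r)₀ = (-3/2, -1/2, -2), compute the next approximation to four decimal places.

At (-3/2, -1/2, -2): F = (10.0000, -13.5000, -7.7500).
Jacobian J = [[0, -5·r, -5·q + 6·r - 1], [0, 3, -4·r], [3, -2·q, 0]].
At the point, J = [[0.0000, 10.0000, -10.5000], [0.0000, 3.0000, 8.0000], [3.0000, 1.0000, 0.0000]] (det J = 334.5000).
Solving J·Δ = −F gives Δ = (2.3987, 0.5538, 1.4798).
Then the next iterate is (p, q, r)₁ = (0.8987, 0.0538, -0.5202).

(0.8987, 0.0538, -0.5202)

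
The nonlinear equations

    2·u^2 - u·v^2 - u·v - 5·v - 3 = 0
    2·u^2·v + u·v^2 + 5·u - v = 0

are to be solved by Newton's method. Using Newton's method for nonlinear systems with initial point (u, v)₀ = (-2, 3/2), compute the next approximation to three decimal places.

At (-2, 3/2): F = (5.000, -4.000).
Jacobian J = [[4·u - v^2 - v, -2·u·v - u - 5], [4·u·v + v^2 + 5, 2·u^2 + 2·u·v - 1]].
At the point, J = [[-11.750, 3.000], [-4.750, 1.000]] (det J = 2.500).
Solving J·Δ = −F gives Δ = (-6.800, -28.300).
Then the next iterate is (u, v)₁ = (-8.800, -26.800).

(-8.800, -26.800)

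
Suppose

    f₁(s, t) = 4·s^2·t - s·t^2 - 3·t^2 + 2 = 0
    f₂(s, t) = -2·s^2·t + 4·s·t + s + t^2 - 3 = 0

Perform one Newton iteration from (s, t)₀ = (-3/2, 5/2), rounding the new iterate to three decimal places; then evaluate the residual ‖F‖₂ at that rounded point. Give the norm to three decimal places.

2.158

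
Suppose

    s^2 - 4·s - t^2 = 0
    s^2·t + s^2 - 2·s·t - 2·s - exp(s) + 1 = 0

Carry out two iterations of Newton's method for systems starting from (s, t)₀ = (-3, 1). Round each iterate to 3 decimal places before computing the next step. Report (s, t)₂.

At (-3, 1): F = (20.000, 30.95021).
Jacobian J = [[2·s - 4, -2·t], [2·s·t + 2·s - 2·t - exp(s) - 2, s^2 - 2·s]].
At the point, J = [[-10.000, -2.000], [-16.04979, 15.000]] (det J = -182.09957).
Solving J·Δ = −F gives Δ = (1.987, 0.063).
Then the next iterate is (s, t)₁ = (-1.013, 1.063).
Round to (-1.013, 1.063) and repeat: F = (3.94820, 6.93350), J = [[-6.026, -2.126], [-8.66877, 3.05217]].
Δ = (0.728, -0.205), so (s, t)₂ = (-0.285, 0.858).

(-0.285, 0.858)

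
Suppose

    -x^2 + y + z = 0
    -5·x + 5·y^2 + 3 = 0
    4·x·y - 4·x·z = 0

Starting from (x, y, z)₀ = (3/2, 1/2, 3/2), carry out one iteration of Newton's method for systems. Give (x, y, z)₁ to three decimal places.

At (3/2, 1/2, 3/2): F = (-0.250, -3.250, -6.000).
Jacobian J = [[-2·x, 1, 1], [-5, 10·y, 0], [4·y - 4·z, 4·x, -4·x]].
At the point, J = [[-3.000, 1.000, 1.000], [-5.000, 5.000, 0.000], [-4.000, 6.000, -6.000]] (det J = 50.000).
Solving J·Δ = −F gives Δ = (0.030, 0.680, -0.340).
Then the next iterate is (x, y, z)₁ = (1.530, 1.180, 1.160).

(1.530, 1.180, 1.160)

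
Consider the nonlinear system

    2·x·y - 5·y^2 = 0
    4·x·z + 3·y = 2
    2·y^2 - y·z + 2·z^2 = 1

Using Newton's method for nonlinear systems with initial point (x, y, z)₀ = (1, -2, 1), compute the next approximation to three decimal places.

At (1, -2, 1): F = (-24.000, -4.000, 11.000).
Jacobian J = [[2·y, 2·x - 10·y, 0], [4·z, 3, 4·x], [0, 4·y - z, -y + 4·z]].
At the point, J = [[-4.000, 22.000, 0.000], [4.000, 3.000, 4.000], [0.000, -9.000, 6.000]] (det J = -744.000).
Solving J·Δ = −F gives Δ = (0.269, 1.140, -0.124).
Then the next iterate is (x, y, z)₁ = (1.269, -0.860, 0.876).

(1.269, -0.860, 0.876)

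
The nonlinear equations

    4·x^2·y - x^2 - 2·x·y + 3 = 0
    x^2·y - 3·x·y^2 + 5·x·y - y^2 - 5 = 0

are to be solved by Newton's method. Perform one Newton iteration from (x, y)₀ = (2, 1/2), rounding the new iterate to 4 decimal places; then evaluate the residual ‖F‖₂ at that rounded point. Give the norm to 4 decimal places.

At (2, 1/2): F = (5.0000, 0.2500).
Jacobian J = [[8·x·y - 2·x - 2·y, 4·x^2 - 2·x], [2·x·y - 3·y^2 + 5·y, x^2 - 6·x·y + 5·x - 2·y]].
At the point, J = [[3.0000, 12.0000], [3.7500, 7.0000]] (det J = -24.0000).
Solving J·Δ = −F gives Δ = (1.3333, -0.7500).
Then the next iterate is (x, y)₁ = (3.3333, -0.2500).
Re-evaluating at (3.3333, -0.2500): F = (-17.555128, -12.631841), so ‖F‖₂ = 21.6274.

21.6274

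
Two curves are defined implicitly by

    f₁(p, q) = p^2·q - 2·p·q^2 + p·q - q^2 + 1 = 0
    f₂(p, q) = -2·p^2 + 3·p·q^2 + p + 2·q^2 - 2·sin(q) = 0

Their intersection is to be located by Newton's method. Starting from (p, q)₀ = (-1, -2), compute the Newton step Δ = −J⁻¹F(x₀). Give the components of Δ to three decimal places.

At (-1, -2): F = (5.000, -5.18141).
Jacobian J = [[2·p·q - 2·q^2 + q, p^2 - 4·p·q + p - 2·q], [-4·p + 3·q^2 + 1, 6·p·q + 4·q - 2·cos(q)]].
At the point, J = [[-6.000, -4.000], [17.000, 4.83229]] (det J = 39.00624).
Solving J·Δ = −F gives Δ = (-0.088, 1.382).

(-0.088, 1.382)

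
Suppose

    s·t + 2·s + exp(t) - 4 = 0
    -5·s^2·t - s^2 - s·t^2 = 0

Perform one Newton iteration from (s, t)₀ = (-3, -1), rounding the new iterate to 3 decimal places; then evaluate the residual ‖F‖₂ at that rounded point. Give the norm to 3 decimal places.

At (-3, -1): F = (-6.63212, 39.000).
Jacobian J = [[t + 2, s + exp(t)], [-10·s·t - 2·s - t^2, -5·s^2 - 2·s·t]].
At the point, J = [[1.000, -2.63212], [-25.000, -51.000]] (det J = -116.80301).
Solving J·Δ = −F gives Δ = (3.775, -1.086).
Then the next iterate is (s, t)₁ = (0.775, -2.086).
Re-evaluating at (0.775, -2.086): F = (-3.94247, 2.29156), so ‖F‖₂ = 4.560.

4.560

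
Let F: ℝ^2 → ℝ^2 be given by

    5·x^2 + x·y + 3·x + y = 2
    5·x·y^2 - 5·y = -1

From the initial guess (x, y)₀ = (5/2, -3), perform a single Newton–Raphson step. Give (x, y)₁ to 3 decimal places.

At (5/2, -3): F = (26.250, 128.500).
Jacobian J = [[10·x + y + 3, x + 1], [5·y^2, 10·x·y - 5]].
At the point, J = [[25.000, 3.500], [45.000, -80.000]] (det J = -2157.500).
Solving J·Δ = −F gives Δ = (-1.182, 0.941).
Then the next iterate is (x, y)₁ = (1.318, -2.059).

(1.318, -2.059)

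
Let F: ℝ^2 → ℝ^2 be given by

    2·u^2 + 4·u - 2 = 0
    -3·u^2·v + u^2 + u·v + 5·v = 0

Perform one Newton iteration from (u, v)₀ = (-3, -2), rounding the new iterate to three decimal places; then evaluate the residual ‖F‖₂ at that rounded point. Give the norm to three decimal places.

14.709

At (-3, -2): F = (4.000, 59.000).
Jacobian J = [[4·u + 4, 0], [-6·u·v + 2·u + v, -3·u^2 + u + 5]].
At the point, J = [[-8.000, 0.000], [-44.000, -25.000]] (det J = 200.000).
Solving J·Δ = −F gives Δ = (0.500, 1.480).
Then the next iterate is (u, v)₁ = (-2.500, -0.520).
Re-evaluating at (-2.500, -0.520): F = (0.500, 14.700), so ‖F‖₂ = 14.709.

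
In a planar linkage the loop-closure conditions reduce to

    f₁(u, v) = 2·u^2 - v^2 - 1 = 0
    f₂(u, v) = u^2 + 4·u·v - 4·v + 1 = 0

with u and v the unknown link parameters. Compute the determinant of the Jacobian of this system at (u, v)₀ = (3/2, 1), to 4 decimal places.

J = [[4·u, -2·v], [2·u + 4·v, 4·u - 4]].
At the point, J = [[6.0000, -2.0000], [7.0000, 2.0000]].
det J = 26.0000.

26.0000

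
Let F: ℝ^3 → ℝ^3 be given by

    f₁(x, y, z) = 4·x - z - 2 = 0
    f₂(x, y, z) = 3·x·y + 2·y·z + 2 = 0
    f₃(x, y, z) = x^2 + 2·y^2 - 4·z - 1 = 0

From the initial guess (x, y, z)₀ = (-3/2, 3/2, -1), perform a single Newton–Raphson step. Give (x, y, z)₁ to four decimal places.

(1.4745, 4.6276, 3.8980)

At (-3/2, 3/2, -1): F = (-7.0000, -7.7500, 9.7500).
Jacobian J = [[4, 0, -1], [3·y, 3·x + 2·z, 2·y], [2·x, 4·y, -4]].
At the point, J = [[4.0000, 0.0000, -1.0000], [4.5000, -6.5000, 3.0000], [-3.0000, 6.0000, -4.0000]] (det J = 24.5000).
Solving J·Δ = −F gives Δ = (2.9745, 3.1276, 4.8980).
Then the next iterate is (x, y, z)₁ = (1.4745, 4.6276, 3.8980).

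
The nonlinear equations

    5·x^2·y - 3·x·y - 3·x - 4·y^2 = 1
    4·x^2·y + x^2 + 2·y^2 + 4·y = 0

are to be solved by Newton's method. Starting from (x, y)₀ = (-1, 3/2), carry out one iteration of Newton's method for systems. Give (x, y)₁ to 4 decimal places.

(-0.6226, 0.6274)

At (-1, 3/2): F = (5.0000, 17.5000).
Jacobian J = [[10·x·y - 3·y - 3, 5·x^2 - 3·x - 8·y], [8·x·y + 2·x, 4·x^2 + 4·y + 4]].
At the point, J = [[-22.5000, -4.0000], [-14.0000, 14.0000]] (det J = -371.0000).
Solving J·Δ = −F gives Δ = (0.3774, -0.8726).
Then the next iterate is (x, y)₁ = (-0.6226, 0.6274).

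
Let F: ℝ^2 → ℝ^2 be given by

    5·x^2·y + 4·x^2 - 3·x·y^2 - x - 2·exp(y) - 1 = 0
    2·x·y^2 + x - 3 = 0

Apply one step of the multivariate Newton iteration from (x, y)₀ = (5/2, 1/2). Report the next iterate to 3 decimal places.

(1.327, 0.702)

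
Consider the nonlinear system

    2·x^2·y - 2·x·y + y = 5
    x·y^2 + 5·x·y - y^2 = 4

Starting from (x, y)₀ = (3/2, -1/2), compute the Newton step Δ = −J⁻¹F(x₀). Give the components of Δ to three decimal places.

(-2.948, 0.142)

At (3/2, -1/2): F = (-6.250, -7.625).
Jacobian J = [[4·x·y - 2·y, 2·x^2 - 2·x + 1], [y^2 + 5·y, 2·x·y + 5·x - 2·y]].
At the point, J = [[-2.000, 2.500], [-2.250, 7.000]] (det J = -8.375).
Solving J·Δ = −F gives Δ = (-2.948, 0.142).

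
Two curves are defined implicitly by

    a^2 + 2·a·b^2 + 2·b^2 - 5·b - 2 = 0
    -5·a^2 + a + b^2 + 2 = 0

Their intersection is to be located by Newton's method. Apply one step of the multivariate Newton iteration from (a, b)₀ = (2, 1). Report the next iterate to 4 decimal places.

At (2, 1): F = (3.0000, -15.0000).
Jacobian J = [[2·a + 2·b^2, 4·a·b + 4·b - 5], [-10·a + 1, 2·b]].
At the point, J = [[6.0000, 7.0000], [-19.0000, 2.0000]] (det J = 145.0000).
Solving J·Δ = −F gives Δ = (-0.7655, 0.2276).
Then the next iterate is (a, b)₁ = (1.2345, 1.2276).

(1.2345, 1.2276)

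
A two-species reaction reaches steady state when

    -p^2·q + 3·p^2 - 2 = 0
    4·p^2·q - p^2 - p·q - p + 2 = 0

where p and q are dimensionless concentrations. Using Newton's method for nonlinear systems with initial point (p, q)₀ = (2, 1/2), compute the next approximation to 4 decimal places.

(1.1733, 0.4333)

At (2, 1/2): F = (8.0000, 3.0000).
Jacobian J = [[-2·p·q + 6·p, -p^2], [8·p·q - 2·p - q - 1, 4·p^2 - p]].
At the point, J = [[10.0000, -4.0000], [2.5000, 14.0000]] (det J = 150.0000).
Solving J·Δ = −F gives Δ = (-0.8267, -0.0667).
Then the next iterate is (p, q)₁ = (1.1733, 0.4333).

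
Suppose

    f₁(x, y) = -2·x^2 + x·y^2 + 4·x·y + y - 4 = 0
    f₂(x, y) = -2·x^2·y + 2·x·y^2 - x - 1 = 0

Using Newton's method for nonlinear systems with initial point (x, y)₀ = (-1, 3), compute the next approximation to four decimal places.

(0.3483, 4.0787)

At (-1, 3): F = (-24.0000, -24.0000).
Jacobian J = [[-4·x + y^2 + 4·y, 2·x·y + 4·x + 1], [-4·x·y + 2·y^2 - 1, -2·x^2 + 4·x·y]].
At the point, J = [[25.0000, -9.0000], [29.0000, -14.0000]] (det J = -89.0000).
Solving J·Δ = −F gives Δ = (1.3483, 1.0787).
Then the next iterate is (x, y)₁ = (0.3483, 4.0787).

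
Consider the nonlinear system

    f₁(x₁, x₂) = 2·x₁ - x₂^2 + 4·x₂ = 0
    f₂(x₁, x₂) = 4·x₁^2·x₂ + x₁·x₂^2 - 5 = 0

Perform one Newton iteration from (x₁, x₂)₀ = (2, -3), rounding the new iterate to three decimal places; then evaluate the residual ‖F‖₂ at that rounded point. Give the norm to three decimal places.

11.500

At (2, -3): F = (-17.000, -35.000).
Jacobian J = [[2, -2·x₂ + 4], [8·x₁·x₂ + x₂^2, 4·x₁^2 + 2·x₁·x₂]].
At the point, J = [[2.000, 10.000], [-39.000, 4.000]] (det J = 398.000).
Solving J·Δ = −F gives Δ = (-0.709, 1.842).
Then the next iterate is (x₁, x₂)₁ = (1.291, -1.158).
Re-evaluating at (1.291, -1.158): F = (-3.39096, -10.98888), so ‖F‖₂ = 11.500.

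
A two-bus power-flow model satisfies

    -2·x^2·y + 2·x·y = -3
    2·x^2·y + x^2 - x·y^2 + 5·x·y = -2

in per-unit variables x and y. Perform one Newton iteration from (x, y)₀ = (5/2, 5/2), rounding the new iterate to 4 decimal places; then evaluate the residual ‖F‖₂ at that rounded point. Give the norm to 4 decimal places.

8037.0364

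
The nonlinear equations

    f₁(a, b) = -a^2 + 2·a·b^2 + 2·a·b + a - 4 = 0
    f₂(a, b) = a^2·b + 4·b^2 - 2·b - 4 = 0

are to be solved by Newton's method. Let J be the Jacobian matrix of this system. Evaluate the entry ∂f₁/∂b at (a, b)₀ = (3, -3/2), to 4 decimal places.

-12.0000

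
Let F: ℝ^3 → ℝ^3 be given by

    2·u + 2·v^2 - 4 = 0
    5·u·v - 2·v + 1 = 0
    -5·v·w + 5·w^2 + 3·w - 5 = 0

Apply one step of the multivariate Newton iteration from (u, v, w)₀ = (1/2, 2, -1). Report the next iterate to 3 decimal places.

At (1/2, 2, -1): F = (5.000, 2.000, 7.000).
Jacobian J = [[2, 4·v, 0], [5·v, 5·u - 2, 0], [0, -5·w, -5·v + 10·w + 3]].
At the point, J = [[2.000, 8.000, 0.000], [10.000, 0.500, 0.000], [0.000, 5.000, -17.000]] (det J = 1343.000).
Solving J·Δ = −F gives Δ = (-0.171, -0.582, 0.241).
Then the next iterate is (u, v, w)₁ = (0.329, 1.418, -0.759).

(0.329, 1.418, -0.759)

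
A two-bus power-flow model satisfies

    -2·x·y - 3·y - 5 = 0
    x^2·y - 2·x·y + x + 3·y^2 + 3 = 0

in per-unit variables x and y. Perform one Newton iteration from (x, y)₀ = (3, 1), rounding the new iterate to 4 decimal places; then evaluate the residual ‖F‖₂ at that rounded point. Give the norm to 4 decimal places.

At (3, 1): F = (-14.0000, 12.0000).
Jacobian J = [[-2·y, -2·x - 3], [2·x·y - 2·y + 1, x^2 - 2·x + 6·y]].
At the point, J = [[-2.0000, -9.0000], [5.0000, 9.0000]] (det J = 27.0000).
Solving J·Δ = −F gives Δ = (0.6667, -1.7037).
Then the next iterate is (x, y)₁ = (3.6667, -0.7037).
Re-evaluating at (3.6667, -0.7037): F = (2.271614, 3.851767), so ‖F‖₂ = 4.4717.

4.4717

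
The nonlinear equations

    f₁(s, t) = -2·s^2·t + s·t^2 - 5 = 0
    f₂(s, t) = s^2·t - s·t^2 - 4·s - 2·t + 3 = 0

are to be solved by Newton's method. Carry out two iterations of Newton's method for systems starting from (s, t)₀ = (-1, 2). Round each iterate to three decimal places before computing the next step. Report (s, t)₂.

(0.652, -1.558)

At (-1, 2): F = (-13.000, 9.000).
Jacobian J = [[-4·s·t + t^2, -2·s^2 + 2·s·t], [2·s·t - t^2 - 4, s^2 - 2·s·t - 2]].
At the point, J = [[12.000, -6.000], [-12.000, 3.000]] (det J = -36.000).
Solving J·Δ = −F gives Δ = (0.417, -1.333).
Then the next iterate is (s, t)₁ = (-0.583, 0.667).
Round to (-0.583, 0.667) and repeat: F = (-5.71278, 4.48408), J = [[2.00033, -1.45750], [-5.22261, -0.88239]].
Δ = (1.235, -2.225), so (s, t)₂ = (0.652, -1.558).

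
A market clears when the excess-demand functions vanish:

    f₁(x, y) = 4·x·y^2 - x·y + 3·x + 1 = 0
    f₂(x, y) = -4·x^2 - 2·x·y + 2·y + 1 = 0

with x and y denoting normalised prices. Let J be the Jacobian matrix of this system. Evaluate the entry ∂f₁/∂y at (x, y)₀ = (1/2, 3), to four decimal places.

11.5000

∂f₁/∂y = 8·x·y - x.
At (1/2, 3) this is 11.5000.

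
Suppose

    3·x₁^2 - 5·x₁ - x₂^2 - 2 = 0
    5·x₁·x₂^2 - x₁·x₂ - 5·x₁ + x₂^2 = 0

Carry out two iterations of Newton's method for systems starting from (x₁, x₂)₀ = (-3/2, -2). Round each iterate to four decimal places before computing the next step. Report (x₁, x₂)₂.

At (-3/2, -2): F = (8.2500, -21.5000).
Jacobian J = [[6·x₁ - 5, -2·x₂], [5·x₂^2 - x₂ - 5, 10·x₁·x₂ - x₁ + 2·x₂]].
At the point, J = [[-14.0000, 4.0000], [17.0000, 27.5000]] (det J = -453.0000).
Solving J·Δ = −F gives Δ = (0.6907, 0.3549).
Then the next iterate is (x₁, x₂)₁ = (-0.8093, -1.6451).
Round to (-0.8093, -1.6451) and repeat: F = (1.305045, -5.529787), J = [[-9.8558, 3.2902], [10.176870, 10.832894]].
Δ = (0.2305, 0.2939), so (x₁, x₂)₂ = (-0.5788, -1.3512).

(-0.5788, -1.3512)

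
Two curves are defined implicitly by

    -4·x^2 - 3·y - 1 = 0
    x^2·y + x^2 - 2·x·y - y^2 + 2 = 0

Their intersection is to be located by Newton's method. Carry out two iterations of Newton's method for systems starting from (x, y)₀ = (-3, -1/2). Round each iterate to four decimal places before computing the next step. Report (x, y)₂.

(-0.8447, -0.6711)

At (-3, -1/2): F = (-35.5000, 3.2500).
Jacobian J = [[-8·x, -3], [2·x·y + 2·x - 2·y, x^2 - 2·x - 2·y]].
At the point, J = [[24.0000, -3.0000], [-2.0000, 16.0000]] (det J = 378.0000).
Solving J·Δ = −F gives Δ = (1.4769, -0.0185).
Then the next iterate is (x, y)₁ = (-1.5231, -0.5185).
Round to (-1.5231, -0.5185) and repeat: F = (-8.723834, 1.268703), J = [[12.1848, -3.0000], [-0.429745, 6.403034]].
Δ = (0.6784, -0.1526), so (x, y)₂ = (-0.8447, -0.6711).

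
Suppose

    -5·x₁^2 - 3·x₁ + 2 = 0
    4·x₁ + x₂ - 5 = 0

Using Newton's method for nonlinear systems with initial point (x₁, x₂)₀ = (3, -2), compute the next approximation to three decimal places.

At (3, -2): F = (-52.000, 5.000).
Jacobian J = [[-10·x₁ - 3, 0], [4, 1]].
At the point, J = [[-33.000, 0.000], [4.000, 1.000]] (det J = -33.000).
Solving J·Δ = −F gives Δ = (-1.576, 1.303).
Then the next iterate is (x₁, x₂)₁ = (1.424, -0.697).

(1.424, -0.697)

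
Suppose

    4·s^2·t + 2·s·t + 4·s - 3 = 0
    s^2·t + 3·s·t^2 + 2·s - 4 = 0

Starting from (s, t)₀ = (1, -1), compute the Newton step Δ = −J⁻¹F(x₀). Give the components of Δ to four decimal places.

(-2.0833, -1.2500)

At (1, -1): F = (-5.0000, 0.0000).
Jacobian J = [[8·s·t + 2·t + 4, 4·s^2 + 2·s], [2·s·t + 3·t^2 + 2, s^2 + 6·s·t]].
At the point, J = [[-6.0000, 6.0000], [3.0000, -5.0000]] (det J = 12.0000).
Solving J·Δ = −F gives Δ = (-2.0833, -1.2500).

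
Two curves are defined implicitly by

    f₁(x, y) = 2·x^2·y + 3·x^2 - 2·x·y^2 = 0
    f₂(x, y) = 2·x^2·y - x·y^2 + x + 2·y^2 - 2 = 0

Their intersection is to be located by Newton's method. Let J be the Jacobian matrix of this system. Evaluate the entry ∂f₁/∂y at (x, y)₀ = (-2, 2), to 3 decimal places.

∂f₁/∂y = 2·x^2 - 4·x·y.
At (-2, 2) this is 24.000.

24.000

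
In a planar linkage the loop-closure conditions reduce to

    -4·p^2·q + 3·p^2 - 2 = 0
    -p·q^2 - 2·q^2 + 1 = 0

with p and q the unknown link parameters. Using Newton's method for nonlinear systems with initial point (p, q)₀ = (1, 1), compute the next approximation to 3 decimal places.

(-0.250, 0.875)

At (1, 1): F = (-3.000, -2.000).
Jacobian J = [[-8·p·q + 6·p, -4·p^2], [-q^2, -2·p·q - 4·q]].
At the point, J = [[-2.000, -4.000], [-1.000, -6.000]] (det J = 8.000).
Solving J·Δ = −F gives Δ = (-1.250, -0.125).
Then the next iterate is (p, q)₁ = (-0.250, 0.875).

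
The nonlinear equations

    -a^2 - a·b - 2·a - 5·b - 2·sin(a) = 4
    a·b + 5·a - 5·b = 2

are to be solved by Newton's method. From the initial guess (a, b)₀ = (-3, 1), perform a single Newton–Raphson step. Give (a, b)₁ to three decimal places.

(-2.291, -1.593)

At (-3, 1): F = (-8.71776, -25.000).
Jacobian J = [[-2·a - b - 2·cos(a) - 2, -a - 5], [b + 5, a - 5]].
At the point, J = [[4.97998, -2.000], [6.000, -8.000]] (det J = -27.83988).
Solving J·Δ = −F gives Δ = (0.709, -2.593).
Then the next iterate is (a, b)₁ = (-2.291, -1.593).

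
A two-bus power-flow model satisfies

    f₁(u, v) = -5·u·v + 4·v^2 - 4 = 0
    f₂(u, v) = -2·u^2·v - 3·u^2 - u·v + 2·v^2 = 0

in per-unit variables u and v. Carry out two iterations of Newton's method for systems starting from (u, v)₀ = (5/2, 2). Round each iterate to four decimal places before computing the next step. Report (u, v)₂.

At (5/2, 2): F = (-13.0000, -40.7500).
Jacobian J = [[-5·v, -5·u + 8·v], [-4·u·v - 6·u - v, -2·u^2 - u + 4·v]].
At the point, J = [[-10.0000, 3.5000], [-37.0000, -7.0000]] (det J = 199.5000).
Solving J·Δ = −F gives Δ = (-1.1711, 0.3684).
Then the next iterate is (u, v)₁ = (1.3289, 2.3684).
Round to (1.3289, 2.3684) and repeat: F = (2.700440, -5.591727), J = [[-11.8420, 12.3027], [-22.931267, 4.612750]].
Δ = (-0.3572, -0.5633), so (u, v)₂ = (0.9717, 1.8051).

(0.9717, 1.8051)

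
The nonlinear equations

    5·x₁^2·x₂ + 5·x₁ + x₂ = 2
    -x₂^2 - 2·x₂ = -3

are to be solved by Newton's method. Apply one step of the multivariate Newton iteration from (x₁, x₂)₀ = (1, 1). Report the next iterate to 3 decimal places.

(0.400, 1.000)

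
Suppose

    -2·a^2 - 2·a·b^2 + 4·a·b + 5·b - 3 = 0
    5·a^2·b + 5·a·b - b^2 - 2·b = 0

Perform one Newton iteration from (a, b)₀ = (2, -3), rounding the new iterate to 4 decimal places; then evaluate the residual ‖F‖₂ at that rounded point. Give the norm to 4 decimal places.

32.2950

At (2, -3): F = (-86.0000, -93.0000).
Jacobian J = [[-4·a - 2·b^2 + 4·b, -4·a·b + 4·a + 5], [10·a·b + 5·b, 5·a^2 + 5·a - 2·b - 2]].
At the point, J = [[-38.0000, 37.0000], [-75.0000, 34.0000]] (det J = 1483.0000).
Solving J·Δ = −F gives Δ = (-0.3486, 1.9663).
Then the next iterate is (a, b)₁ = (1.6514, -1.0337).
Re-evaluating at (1.6514, -1.0337): F = (-23.980112, -21.631526), so ‖F‖₂ = 32.2950.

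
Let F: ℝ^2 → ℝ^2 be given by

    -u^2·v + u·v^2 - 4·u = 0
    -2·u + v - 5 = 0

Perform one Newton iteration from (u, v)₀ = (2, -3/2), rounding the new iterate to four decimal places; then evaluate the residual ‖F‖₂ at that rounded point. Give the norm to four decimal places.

26.9384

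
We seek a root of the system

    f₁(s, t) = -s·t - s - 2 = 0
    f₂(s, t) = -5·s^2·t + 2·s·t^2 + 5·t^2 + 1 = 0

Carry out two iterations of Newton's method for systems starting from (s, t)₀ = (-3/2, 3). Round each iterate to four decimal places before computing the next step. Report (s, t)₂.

At (-3/2, 3): F = (4.0000, -14.7500).
Jacobian J = [[-t - 1, -s], [-10·s·t + 2·t^2, -5·s^2 + 4·s·t + 10·t]].
At the point, J = [[-4.0000, 1.5000], [63.0000, 0.7500]] (det J = -97.5000).
Solving J·Δ = −F gives Δ = (0.2577, -1.9795).
Then the next iterate is (s, t)₁ = (-1.2423, 1.0205).
Round to (-1.2423, 1.0205) and repeat: F = (0.510067, -4.255147), J = [[-2.0205, 1.2423], [14.760512, -2.582615]].
Δ = (0.3025, 0.0815), so (s, t)₂ = (-0.9398, 1.1020).

(-0.9398, 1.1020)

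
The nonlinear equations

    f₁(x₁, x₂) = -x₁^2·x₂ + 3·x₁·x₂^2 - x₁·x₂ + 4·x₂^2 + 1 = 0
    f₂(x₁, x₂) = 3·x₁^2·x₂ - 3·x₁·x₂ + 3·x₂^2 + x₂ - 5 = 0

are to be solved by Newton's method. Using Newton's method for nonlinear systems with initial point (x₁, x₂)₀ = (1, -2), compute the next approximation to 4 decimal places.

At (1, -2): F = (33.0000, 5.0000).
Jacobian J = [[-2·x₁·x₂ + 3·x₂^2 - x₂, -x₁^2 + 6·x₁·x₂ - x₁ + 8·x₂], [6·x₁·x₂ - 3·x₂, 3·x₁^2 - 3·x₁ + 6·x₂ + 1]].
At the point, J = [[18.0000, -30.0000], [-6.0000, -11.0000]] (det J = -378.0000).
Solving J·Δ = −F gives Δ = (-0.5635, 0.7619).
Then the next iterate is (x₁, x₂)₁ = (0.4365, -1.2381).

(0.4365, -1.2381)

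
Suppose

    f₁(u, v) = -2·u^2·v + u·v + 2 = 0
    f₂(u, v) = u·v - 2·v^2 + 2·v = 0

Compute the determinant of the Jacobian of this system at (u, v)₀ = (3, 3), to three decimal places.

J = [[-4·u·v + v, -2·u^2 + u], [v, u - 4·v + 2]].
At the point, J = [[-33.000, -15.000], [3.000, -7.000]].
det J = 276.000.

276.000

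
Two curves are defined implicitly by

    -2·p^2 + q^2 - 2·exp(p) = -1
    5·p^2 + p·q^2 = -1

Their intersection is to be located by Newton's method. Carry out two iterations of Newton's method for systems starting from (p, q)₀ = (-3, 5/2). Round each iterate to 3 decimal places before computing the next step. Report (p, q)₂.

(-2.739, 3.753)

At (-3, 5/2): F = (-10.84957, 27.250).
Jacobian J = [[-4·p - 2·exp(p), 2·q], [10·p + q^2, 2·p·q]].
At the point, J = [[11.90043, 5.000], [-23.750, -15.000]] (det J = -59.75639).
Solving J·Δ = −F gives Δ = (0.443, 1.115).
Then the next iterate is (p, q)₁ = (-2.557, 3.615).
Round to (-2.557, 3.615) and repeat: F = (0.83665, 0.27579), J = [[10.07293, 7.230], [-12.50177, -18.48711]].
Δ = (-0.182, 0.138), so (p, q)₂ = (-2.739, 3.753).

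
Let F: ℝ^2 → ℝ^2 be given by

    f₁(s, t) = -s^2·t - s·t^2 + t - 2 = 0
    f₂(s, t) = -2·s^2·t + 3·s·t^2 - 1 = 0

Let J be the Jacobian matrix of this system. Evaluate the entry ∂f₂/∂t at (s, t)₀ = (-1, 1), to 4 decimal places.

-8.0000

∂f₂/∂t = -2·s^2 + 6·s·t.
At (-1, 1) this is -8.0000.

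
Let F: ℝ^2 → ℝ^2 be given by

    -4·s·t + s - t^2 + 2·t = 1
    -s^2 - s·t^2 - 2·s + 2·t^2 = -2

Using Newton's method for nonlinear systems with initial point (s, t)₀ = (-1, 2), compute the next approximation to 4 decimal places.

At (-1, 2): F = (6.0000, 15.0000).
Jacobian J = [[-4·t + 1, -4·s - 2·t + 2], [-2·s - t^2 - 2, -2·s·t + 4·t]].
At the point, J = [[-7.0000, 2.0000], [-4.0000, 12.0000]] (det J = -76.0000).
Solving J·Δ = −F gives Δ = (0.5526, -1.0658).
Then the next iterate is (s, t)₁ = (-0.4474, 0.9342).

(-0.4474, 0.9342)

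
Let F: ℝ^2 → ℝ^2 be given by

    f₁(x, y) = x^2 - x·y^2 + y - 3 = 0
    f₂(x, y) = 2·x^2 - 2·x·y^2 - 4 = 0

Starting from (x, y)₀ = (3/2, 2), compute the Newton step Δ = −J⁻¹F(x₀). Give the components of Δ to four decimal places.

At (3/2, 2): F = (-4.7500, -11.5000).
Jacobian J = [[2·x - y^2, -2·x·y + 1], [4·x - 2·y^2, -4·x·y]].
At the point, J = [[-1.0000, -5.0000], [-2.0000, -12.0000]] (det J = 2.0000).
Solving J·Δ = −F gives Δ = (0.2500, -1.0000).

(0.2500, -1.0000)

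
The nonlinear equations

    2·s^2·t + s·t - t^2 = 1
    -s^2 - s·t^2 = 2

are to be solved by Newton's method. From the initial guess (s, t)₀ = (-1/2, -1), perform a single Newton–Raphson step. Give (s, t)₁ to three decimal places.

At (-1/2, -1): F = (-2.000, -1.750).
Jacobian J = [[4·s·t + t, 2·s^2 + s - 2·t], [-2·s - t^2, -2·s·t]].
At the point, J = [[1.000, 2.000], [0.000, -1.000]] (det J = -1.000).
Solving J·Δ = −F gives Δ = (5.500, -1.750).
Then the next iterate is (s, t)₁ = (5.000, -2.750).

(5.000, -2.750)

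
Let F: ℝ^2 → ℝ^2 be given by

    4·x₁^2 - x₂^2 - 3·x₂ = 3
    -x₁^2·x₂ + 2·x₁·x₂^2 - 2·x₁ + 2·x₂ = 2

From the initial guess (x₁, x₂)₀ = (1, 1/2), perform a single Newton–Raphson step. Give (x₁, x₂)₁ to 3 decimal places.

(2.018, 2.348)

At (1, 1/2): F = (-0.750, -3.000).
Jacobian J = [[8·x₁, -2·x₂ - 3], [-2·x₁·x₂ + 2·x₂^2 - 2, -x₁^2 + 4·x₁·x₂ + 2]].
At the point, J = [[8.000, -4.000], [-2.500, 3.000]] (det J = 14.000).
Solving J·Δ = −F gives Δ = (1.018, 1.848).
Then the next iterate is (x₁, x₂)₁ = (2.018, 2.348).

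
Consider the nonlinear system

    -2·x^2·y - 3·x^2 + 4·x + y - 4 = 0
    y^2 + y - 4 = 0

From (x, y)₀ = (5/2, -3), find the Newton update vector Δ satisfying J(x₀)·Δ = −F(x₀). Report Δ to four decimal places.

At (5/2, -3): F = (21.7500, 2.0000).
Jacobian J = [[-4·x·y - 6·x + 4, -2·x^2 + 1], [0, 2·y + 1]].
At the point, J = [[19.0000, -11.5000], [0.0000, -5.0000]] (det J = -95.0000).
Solving J·Δ = −F gives Δ = (-0.9026, 0.4000).

(-0.9026, 0.4000)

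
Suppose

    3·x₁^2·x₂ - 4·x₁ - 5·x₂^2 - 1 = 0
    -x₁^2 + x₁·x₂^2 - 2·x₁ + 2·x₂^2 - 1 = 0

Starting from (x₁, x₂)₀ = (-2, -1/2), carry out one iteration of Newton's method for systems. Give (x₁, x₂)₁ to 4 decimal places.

(-1.5556, -0.5376)

At (-2, -1/2): F = (-0.2500, -1.0000).
Jacobian J = [[6·x₁·x₂ - 4, 3·x₁^2 - 10·x₂], [-2·x₁ + x₂^2 - 2, 2·x₁·x₂ + 4·x₂]].
At the point, J = [[2.0000, 17.0000], [2.2500, 0.0000]] (det J = -38.2500).
Solving J·Δ = −F gives Δ = (0.4444, -0.0376).
Then the next iterate is (x₁, x₂)₁ = (-1.5556, -0.5376).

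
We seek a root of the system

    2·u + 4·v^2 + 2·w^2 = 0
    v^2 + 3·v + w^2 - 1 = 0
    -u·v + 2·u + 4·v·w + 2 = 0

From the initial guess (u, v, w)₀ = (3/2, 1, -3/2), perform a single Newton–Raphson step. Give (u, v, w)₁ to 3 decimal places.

At (3/2, 1, -3/2): F = (11.500, 5.250, -2.500).
Jacobian J = [[2, 8·v, 4·w], [0, 2·v + 3, 2·w], [-v + 2, -u + 4·w, 4·v]].
At the point, J = [[2.000, 8.000, -6.000], [0.000, 5.000, -3.000], [1.000, -7.500, 4.000]] (det J = 1.000).
Solving J·Δ = −F gives Δ = (-24.500, -24.000, -38.250).
Then the next iterate is (u, v, w)₁ = (-23.000, -23.000, -39.750).

(-23.000, -23.000, -39.750)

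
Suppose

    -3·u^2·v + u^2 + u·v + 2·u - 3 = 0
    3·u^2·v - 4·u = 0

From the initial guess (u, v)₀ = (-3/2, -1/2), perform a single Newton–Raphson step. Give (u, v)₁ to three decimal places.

(-0.835, -0.938)

At (-3/2, -1/2): F = (0.375, 2.625).
Jacobian J = [[-6·u·v + 2·u + v + 2, -3·u^2 + u], [6·u·v - 4, 3·u^2]].
At the point, J = [[-6.000, -8.250], [0.500, 6.750]] (det J = -36.375).
Solving J·Δ = −F gives Δ = (0.665, -0.438).
Then the next iterate is (u, v)₁ = (-0.835, -0.938).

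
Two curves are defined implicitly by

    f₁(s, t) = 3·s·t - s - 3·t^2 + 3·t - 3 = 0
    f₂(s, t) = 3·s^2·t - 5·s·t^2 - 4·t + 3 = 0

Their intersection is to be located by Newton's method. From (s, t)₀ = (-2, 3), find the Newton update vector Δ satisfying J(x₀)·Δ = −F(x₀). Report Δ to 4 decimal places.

At (-2, 3): F = (-37.0000, 117.0000).
Jacobian J = [[3·t - 1, 3·s - 6·t + 3], [6·s·t - 5·t^2, 3·s^2 - 10·s·t - 4]].
At the point, J = [[8.0000, -21.0000], [-81.0000, 68.0000]] (det J = -1157.0000).
Solving J·Δ = −F gives Δ = (-0.0510, -1.7813).

(-0.0510, -1.7813)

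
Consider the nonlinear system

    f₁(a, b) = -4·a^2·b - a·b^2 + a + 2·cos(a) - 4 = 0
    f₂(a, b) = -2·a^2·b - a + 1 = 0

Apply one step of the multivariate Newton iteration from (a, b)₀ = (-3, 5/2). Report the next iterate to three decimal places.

(-1.472, 2.684)

At (-3, 5/2): F = (-80.22998, -41.000).
Jacobian J = [[-8·a·b - b^2 - 2·sin(a) + 1, -4·a^2 - 2·a·b], [-4·a·b - 1, -2·a^2]].
At the point, J = [[55.03224, -21.000], [29.000, -18.000]] (det J = -381.58032).
Solving J·Δ = −F gives Δ = (1.528, 0.184).
Then the next iterate is (a, b)₁ = (-1.472, 2.684).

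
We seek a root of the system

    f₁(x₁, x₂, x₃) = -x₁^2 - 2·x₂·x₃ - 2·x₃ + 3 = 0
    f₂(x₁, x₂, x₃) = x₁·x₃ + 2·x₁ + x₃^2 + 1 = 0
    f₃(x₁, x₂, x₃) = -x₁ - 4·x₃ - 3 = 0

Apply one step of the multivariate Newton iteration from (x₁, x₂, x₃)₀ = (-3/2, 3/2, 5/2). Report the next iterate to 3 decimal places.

At (-3/2, 3/2, 5/2): F = (-11.750, 0.500, -11.500).
Jacobian J = [[-2·x₁, -2·x₃, -2·x₂ - 2], [x₃ + 2, 0, x₁ + 2·x₃], [-1, 0, -4]].
At the point, J = [[3.000, -5.000, -5.000], [4.500, 0.000, 3.500], [-1.000, 0.000, -4.000]] (det J = -72.500).
Solving J·Δ = −F gives Δ = (2.638, 2.767, -3.534).
Then the next iterate is (x₁, x₂, x₃)₁ = (1.138, 4.267, -1.034).

(1.138, 4.267, -1.034)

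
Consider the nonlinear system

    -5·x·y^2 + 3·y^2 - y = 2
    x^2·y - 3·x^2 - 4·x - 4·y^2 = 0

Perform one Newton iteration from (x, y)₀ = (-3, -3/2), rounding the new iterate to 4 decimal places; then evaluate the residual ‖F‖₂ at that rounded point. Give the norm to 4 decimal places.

15.2489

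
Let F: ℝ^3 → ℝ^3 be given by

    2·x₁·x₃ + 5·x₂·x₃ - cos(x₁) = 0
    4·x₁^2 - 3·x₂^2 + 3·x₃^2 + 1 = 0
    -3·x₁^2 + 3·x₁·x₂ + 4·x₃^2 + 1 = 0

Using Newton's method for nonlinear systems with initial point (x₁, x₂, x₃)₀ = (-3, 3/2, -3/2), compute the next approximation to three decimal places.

(-1.500, 0.855, -0.745)

At (-3, 3/2, -3/2): F = (-1.26001, 37.000, -30.500).
Jacobian J = [[2·x₃ + sin(x₁), 5·x₃, 2·x₁ + 5·x₂], [8·x₁, -6·x₂, 6·x₃], [-6·x₁ + 3·x₂, 3·x₁, 8·x₃]].
At the point, J = [[-3.14112, -7.500, 1.500], [-24.000, -9.000, -9.000], [22.500, -9.000, -12.000]] (det J = 4221.68976).
Solving J·Δ = −F gives Δ = (1.500, -0.645, 0.755).
Then the next iterate is (x₁, x₂, x₃)₁ = (-1.500, 0.855, -0.745).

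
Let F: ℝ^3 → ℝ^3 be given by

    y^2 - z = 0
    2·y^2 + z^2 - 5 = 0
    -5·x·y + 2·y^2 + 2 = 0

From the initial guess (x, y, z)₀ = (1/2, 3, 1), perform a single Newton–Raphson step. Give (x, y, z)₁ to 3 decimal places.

(0.542, 1.750, 1.500)

At (1/2, 3, 1): F = (8.000, 14.000, 12.500).
Jacobian J = [[0, 2·y, -1], [0, 4·y, 2·z], [-5·y, -5·x + 4·y, 0]].
At the point, J = [[0.000, 6.000, -1.000], [0.000, 12.000, 2.000], [-15.000, 9.500, 0.000]] (det J = -360.000).
Solving J·Δ = −F gives Δ = (0.042, -1.250, 0.500).
Then the next iterate is (x, y, z)₁ = (0.542, 1.750, 1.500).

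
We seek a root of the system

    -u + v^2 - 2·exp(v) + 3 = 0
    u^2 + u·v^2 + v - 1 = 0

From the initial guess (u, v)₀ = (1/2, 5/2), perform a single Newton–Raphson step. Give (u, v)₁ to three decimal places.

At (1/2, 5/2): F = (-15.61499, 4.875).
Jacobian J = [[-1, 2·v - 2·exp(v)], [2·u + v^2, 2·u·v + 1]].
At the point, J = [[-1.000, -19.36499], [7.250, 3.500]] (det J = 136.89616).
Solving J·Δ = −F gives Δ = (-0.290, -0.791).
Then the next iterate is (u, v)₁ = (0.210, 1.709).

(0.210, 1.709)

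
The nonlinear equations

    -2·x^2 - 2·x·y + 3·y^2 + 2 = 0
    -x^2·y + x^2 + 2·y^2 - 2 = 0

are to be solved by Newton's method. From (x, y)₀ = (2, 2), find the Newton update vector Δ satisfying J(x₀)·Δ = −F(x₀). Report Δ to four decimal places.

At (2, 2): F = (-2.0000, 2.0000).
Jacobian J = [[-4·x - 2·y, -2·x + 6·y], [-2·x·y + 2·x, -x^2 + 4·y]].
At the point, J = [[-12.0000, 8.0000], [-4.0000, 4.0000]] (det J = -16.0000).
Solving J·Δ = −F gives Δ = (-1.5000, -2.0000).

(-1.5000, -2.0000)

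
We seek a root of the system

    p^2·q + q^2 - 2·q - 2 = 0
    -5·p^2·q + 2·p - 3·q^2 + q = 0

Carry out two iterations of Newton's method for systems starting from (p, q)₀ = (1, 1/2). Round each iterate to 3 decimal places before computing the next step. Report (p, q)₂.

(1.140, -0.742)

At (1, 1/2): F = (-2.250, -0.750).
Jacobian J = [[2·p·q, p^2 + 2·q - 2], [-10·p·q + 2, -5·p^2 - 6·q + 1]].
At the point, J = [[1.000, 0.000], [-3.000, -7.000]] (det J = -7.000).
Solving J·Δ = −F gives Δ = (2.250, -1.071).
Then the next iterate is (p, q)₁ = (3.250, -0.571).
Round to (3.250, -0.571) and repeat: F = (-6.56315, 35.10681), J = [[-3.71150, 7.42050], [20.55750, -48.38650]].
Δ = (-2.110, -0.171), so (p, q)₂ = (1.140, -0.742).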